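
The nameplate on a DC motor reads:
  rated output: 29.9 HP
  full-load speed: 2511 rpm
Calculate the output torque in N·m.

84.8 N·m

P_out = 29.9 × 746 = 22305 W
ω = 2π × 2511/60 = 263 rad/s
τ = P_out/ω = 22305/263 = 84.8 N·m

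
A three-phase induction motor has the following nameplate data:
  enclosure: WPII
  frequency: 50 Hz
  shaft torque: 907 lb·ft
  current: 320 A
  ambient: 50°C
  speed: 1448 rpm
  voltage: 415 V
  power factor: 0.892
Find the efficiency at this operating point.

90.9 %

τ = 907 lb·ft × 1.356 = 1230 N·m
ω = 2π × 1448/60 = 151.6 rad/s; P_out = τω = 1230 × 151.6 = 186468 W
P_in = √3·V_L·I_L·cosφ = 1.732 × 415 × 320 × 0.892 = 205169 W
η = P_out / P_in = 186468 / 205169 = 0.909 = 90.9%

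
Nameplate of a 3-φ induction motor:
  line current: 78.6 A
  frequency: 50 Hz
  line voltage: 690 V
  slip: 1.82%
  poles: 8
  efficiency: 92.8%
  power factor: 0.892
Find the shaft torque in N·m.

P_in = √3·V·I·cosφ = 1.732 × 690 × 78.6 × 0.892 = 83788 W
P_out = η·P_in = 0.928 × 83788 = 77755 W
n_s = 120×50/8 = 750 rpm; n = 750×(1−0.0182) = 736 rpm
ω = 2π×736/60 = 77.07 rad/s
τ = P_out/ω = 77755/77.07 = 1010 N·m

1010 N·m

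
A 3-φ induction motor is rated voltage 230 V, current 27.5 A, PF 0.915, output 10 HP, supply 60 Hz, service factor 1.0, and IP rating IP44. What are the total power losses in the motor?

2.56 kW

P_in = √3·V·I·cosφ = 1.732×230×27.5×0.915 = 10024 W
P_out = 10×746 = 7460 W
Losses = P_in − P_out = 10024 − 7460 = 2564 W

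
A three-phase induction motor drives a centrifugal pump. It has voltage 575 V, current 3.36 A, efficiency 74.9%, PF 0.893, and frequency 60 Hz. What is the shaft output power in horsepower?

3 HP

P_in = √3·V·I·cosφ = 1.732 × 575 × 3.36 × 0.893 = 2988 W
P_out = η·P_in = 0.749 × 2988 = 2238 W
= 2238/746 = 3 HP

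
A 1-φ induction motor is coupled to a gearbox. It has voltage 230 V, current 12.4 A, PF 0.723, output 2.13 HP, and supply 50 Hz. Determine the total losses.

473 W

P_in = V·I·cosφ = 230×12.4×0.723 = 2062 W
P_out = 2.13×746 = 1589 W
Losses = P_in − P_out = 2062 − 1589 = 473 W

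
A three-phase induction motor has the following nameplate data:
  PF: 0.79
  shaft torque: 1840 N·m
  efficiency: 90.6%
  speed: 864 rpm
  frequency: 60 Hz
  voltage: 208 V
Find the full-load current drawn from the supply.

646 A

ω = 2π×864/60 = 90.48 rad/s; P_out = τω = 1840 × 90.48 = 166483 W
P_in = P_out / η = 166483 / 0.906 = 183756 W
I_L = P_in / (√3·V_L·cosφ) = 183756 / (1.732 × 208 × 0.79) = 646 A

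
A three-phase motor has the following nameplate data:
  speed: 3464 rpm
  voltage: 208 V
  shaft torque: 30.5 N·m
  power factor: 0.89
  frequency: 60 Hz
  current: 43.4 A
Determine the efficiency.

ω = 2π × 3464/60 = 362.7 rad/s; P_out = τω = 30.5 × 362.7 = 11062 W
P_in = √3·V_L·I_L·cosφ = 1.732 × 208 × 43.4 × 0.89 = 13915 W
η = P_out / P_in = 11062 / 13915 = 0.795 = 79.5%

79.5 %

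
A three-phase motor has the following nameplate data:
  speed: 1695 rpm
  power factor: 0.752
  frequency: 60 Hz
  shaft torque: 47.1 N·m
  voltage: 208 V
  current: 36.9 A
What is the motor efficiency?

83.6 %

ω = 2π × 1695/60 = 177.5 rad/s; P_out = τω = 47.1 × 177.5 = 8360 W
P_in = √3·V_L·I_L·cosφ = 1.732 × 208 × 36.9 × 0.752 = 9997 W
η = P_out / P_in = 8360 / 9997 = 0.836 = 83.6%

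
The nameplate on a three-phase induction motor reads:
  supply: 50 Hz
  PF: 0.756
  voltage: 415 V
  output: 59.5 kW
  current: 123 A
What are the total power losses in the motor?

7.34 kW

P_in = √3·V·I·cosφ = 1.732×415×123×0.756 = 66838 W
P_out = 59500 W
Losses = P_in − P_out = 66838 − 59500 = 7338 W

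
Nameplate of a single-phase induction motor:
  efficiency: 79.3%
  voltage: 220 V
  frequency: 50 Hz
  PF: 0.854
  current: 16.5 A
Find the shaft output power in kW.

P_in = V·I·cosφ = 220 × 16.5 × 0.854 = 3100 W
P_out = η·P_in = 0.793 × 3100 = 2458 W

2.46 kW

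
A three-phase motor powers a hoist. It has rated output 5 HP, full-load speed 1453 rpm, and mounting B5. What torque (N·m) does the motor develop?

24.5 N·m

P_out = 5 × 746 = 3730 W
ω = 2π × 1453/60 = 152.2 rad/s
τ = P_out/ω = 3730/152.2 = 24.5 N·m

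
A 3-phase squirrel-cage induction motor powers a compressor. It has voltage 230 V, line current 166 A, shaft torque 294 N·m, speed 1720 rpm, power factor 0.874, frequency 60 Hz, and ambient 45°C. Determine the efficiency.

91.6 %

ω = 2π × 1720/60 = 180.1 rad/s; P_out = τω = 294 × 180.1 = 52949 W
P_in = √3·V_L·I_L·cosφ = 1.732 × 230 × 166 × 0.874 = 57796 W
η = P_out / P_in = 52949 / 57796 = 0.916 = 91.6%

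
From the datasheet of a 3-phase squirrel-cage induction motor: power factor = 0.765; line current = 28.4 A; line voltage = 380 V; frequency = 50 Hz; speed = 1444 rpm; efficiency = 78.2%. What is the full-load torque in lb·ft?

54.5 lb·ft

P_in = √3·V·I·cosφ = 1.732 × 380 × 28.4 × 0.765 = 14299 W
P_out = η·P_in = 0.782 × 14299 = 11182 W
n = 1444 rpm
ω = 2π×1444/60 = 151.2 rad/s
τ = P_out/ω = 11182/151.2 = 73.96 N·m
In lb·ft: 73.96/1.356 = 54.5 lb·ft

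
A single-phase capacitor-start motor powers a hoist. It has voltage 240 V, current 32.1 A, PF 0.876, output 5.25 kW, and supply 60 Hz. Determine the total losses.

1.5 kW

P_in = V·I·cosφ = 240×32.1×0.876 = 6749 W
P_out = 5250 W
Losses = P_in − P_out = 6749 − 5250 = 1499 W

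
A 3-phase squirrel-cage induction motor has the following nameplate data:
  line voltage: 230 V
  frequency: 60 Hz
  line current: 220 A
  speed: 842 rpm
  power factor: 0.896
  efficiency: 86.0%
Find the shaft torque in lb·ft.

P_in = √3·V·I·cosφ = 1.732 × 230 × 220 × 0.896 = 78525 W
P_out = η·P_in = 0.86 × 78525 = 67532 W
n = 842 rpm
ω = 2π×842/60 = 88.17 rad/s
τ = P_out/ω = 67532/88.17 = 765.9 N·m
In lb·ft: 765.9/1.356 = 565 lb·ft

565 lb·ft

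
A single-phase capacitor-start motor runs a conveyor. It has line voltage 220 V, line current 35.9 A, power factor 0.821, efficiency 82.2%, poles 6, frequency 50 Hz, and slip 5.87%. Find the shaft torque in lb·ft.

39.9 lb·ft

P_in = V·I·cosφ = 220 × 35.9 × 0.821 = 6484 W
P_out = η·P_in = 0.822 × 6484 = 5330 W
n_s = 120×50/6 = 1000 rpm; n = 1000×(1−0.0587) = 941 rpm
ω = 2π×941/60 = 98.54 rad/s
τ = P_out/ω = 5330/98.54 = 54.09 N·m
In lb·ft: 54.09/1.356 = 39.9 lb·ft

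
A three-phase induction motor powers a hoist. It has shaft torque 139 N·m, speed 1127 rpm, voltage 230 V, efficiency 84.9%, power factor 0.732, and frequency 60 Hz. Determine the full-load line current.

ω = 2π×1127/60 = 118 rad/s; P_out = τω = 139 × 118 = 16402 W
P_in = P_out / η = 16402 / 0.849 = 19319 W
I_L = P_in / (√3·V_L·cosφ) = 19319 / (1.732 × 230 × 0.732) = 66.3 A

66.3 A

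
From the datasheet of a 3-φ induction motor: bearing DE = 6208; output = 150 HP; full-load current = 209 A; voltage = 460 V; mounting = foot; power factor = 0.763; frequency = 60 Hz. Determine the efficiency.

P_out = 150 × 746 = 111900 W
P_in = √3·V_L·I_L·cosφ = 1.732 × 460 × 209 × 0.763 = 127051 W
η = P_out / P_in = 111900 / 127051 = 0.881 = 88.1%

88.1 %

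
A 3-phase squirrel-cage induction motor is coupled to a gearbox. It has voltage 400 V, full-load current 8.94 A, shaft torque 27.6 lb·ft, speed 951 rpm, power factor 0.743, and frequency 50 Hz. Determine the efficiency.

τ = 27.6 lb·ft × 1.356 = 37.43 N·m
ω = 2π × 951/60 = 99.59 rad/s; P_out = τω = 37.43 × 99.59 = 3728 W
P_in = √3·V_L·I_L·cosφ = 1.732 × 400 × 8.94 × 0.743 = 4602 W
η = P_out / P_in = 3728 / 4602 = 0.810 = 81.0%

81.0 %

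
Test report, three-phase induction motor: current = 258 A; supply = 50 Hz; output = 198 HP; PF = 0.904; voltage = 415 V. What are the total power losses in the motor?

P_in = √3·V·I·cosφ = 1.732×415×258×0.904 = 167642 W
P_out = 198×746 = 147708 W
Losses = P_in − P_out = 167642 − 147708 = 19934 W

19900 W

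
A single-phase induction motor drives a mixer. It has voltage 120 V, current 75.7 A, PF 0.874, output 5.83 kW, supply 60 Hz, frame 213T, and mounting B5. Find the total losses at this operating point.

2110 W

P_in = V·I·cosφ = 120×75.7×0.874 = 7939 W
P_out = 5830 W
Losses = P_in − P_out = 7939 − 5830 = 2109 W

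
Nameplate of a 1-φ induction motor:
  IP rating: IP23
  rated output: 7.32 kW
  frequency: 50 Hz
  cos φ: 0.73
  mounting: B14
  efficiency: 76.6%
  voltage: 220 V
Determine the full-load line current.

P_out = 7.32 kW = 7320 W
P_in = P_out / η = 7320 / 0.766 = 9556 W
I = P_in / (V·cosφ) = 9556 / (220 × 0.73) = 59.5 A

59.5 A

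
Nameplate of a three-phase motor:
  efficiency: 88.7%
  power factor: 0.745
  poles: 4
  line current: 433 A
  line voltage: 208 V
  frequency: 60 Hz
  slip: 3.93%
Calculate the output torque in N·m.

569 N·m

P_in = √3·V·I·cosφ = 1.732 × 208 × 433 × 0.745 = 116213 W
P_out = η·P_in = 0.887 × 116213 = 103081 W
n_s = 120×60/4 = 1800 rpm; n = 1800×(1−0.0393) = 1729 rpm
ω = 2π×1729/60 = 181.1 rad/s
τ = P_out/ω = 103081/181.1 = 569 N·m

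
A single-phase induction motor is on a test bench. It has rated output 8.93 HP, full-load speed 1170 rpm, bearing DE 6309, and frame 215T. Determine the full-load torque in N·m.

P_out = 8.93 × 746 = 6662 W
ω = 2π × 1170/60 = 122.5 rad/s
τ = P_out/ω = 6662/122.5 = 54.4 N·m

54.4 N·m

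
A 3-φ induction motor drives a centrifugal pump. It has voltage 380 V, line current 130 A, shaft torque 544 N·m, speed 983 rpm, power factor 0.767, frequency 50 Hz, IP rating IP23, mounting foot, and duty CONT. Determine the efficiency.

85.3 %

ω = 2π × 983/60 = 102.9 rad/s; P_out = τω = 544 × 102.9 = 55978 W
P_in = √3·V_L·I_L·cosφ = 1.732 × 380 × 130 × 0.767 = 65625 W
η = P_out / P_in = 55978 / 65625 = 0.853 = 85.3%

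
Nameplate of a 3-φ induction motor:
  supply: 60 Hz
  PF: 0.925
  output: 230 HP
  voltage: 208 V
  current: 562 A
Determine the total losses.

P_in = √3·V·I·cosφ = 1.732×208×562×0.925 = 187279 W
P_out = 230×746 = 171580 W
Losses = P_in − P_out = 187279 − 171580 = 15699 W

15.7 kW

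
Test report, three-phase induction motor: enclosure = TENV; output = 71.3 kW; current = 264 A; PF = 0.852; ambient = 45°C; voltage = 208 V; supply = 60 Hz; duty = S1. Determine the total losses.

P_in = √3·V·I·cosφ = 1.732×208×264×0.852 = 81032 W
P_out = 71300 W
Losses = P_in − P_out = 81032 − 71300 = 9732 W

9730 W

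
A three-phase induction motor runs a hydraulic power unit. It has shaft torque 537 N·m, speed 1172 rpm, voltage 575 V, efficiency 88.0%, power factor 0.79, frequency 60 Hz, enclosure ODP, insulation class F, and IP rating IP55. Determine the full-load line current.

95.2 A

ω = 2π×1172/60 = 122.7 rad/s; P_out = τω = 537 × 122.7 = 65890 W
P_in = P_out / η = 65890 / 0.880 = 74875 W
I_L = P_in / (√3·V_L·cosφ) = 74875 / (1.732 × 575 × 0.79) = 95.2 A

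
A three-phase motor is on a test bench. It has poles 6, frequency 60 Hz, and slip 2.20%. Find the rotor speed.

n_s = 120f/p = 120×60/6 = 1200 rpm
n = n_s(1 − s) = 1200 × (1 − 0.022) = 1174 rpm

1174 rpm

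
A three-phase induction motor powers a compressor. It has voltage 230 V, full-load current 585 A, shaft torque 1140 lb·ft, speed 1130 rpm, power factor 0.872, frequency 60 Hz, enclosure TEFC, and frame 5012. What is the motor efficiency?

90.0 %

τ = 1140 lb·ft × 1.356 = 1546 N·m
ω = 2π × 1130/60 = 118.3 rad/s; P_out = τω = 1546 × 118.3 = 182892 W
P_in = √3·V_L·I_L·cosφ = 1.732 × 230 × 585 × 0.872 = 203211 W
η = P_out / P_in = 182892 / 203211 = 0.900 = 90.0%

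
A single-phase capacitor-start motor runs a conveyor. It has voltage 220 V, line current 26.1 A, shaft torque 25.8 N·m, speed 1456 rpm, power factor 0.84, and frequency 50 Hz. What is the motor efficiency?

ω = 2π × 1456/60 = 152.5 rad/s; P_out = τω = 25.8 × 152.5 = 3935 W
P_in = V·I·cosφ = 220 × 26.1 × 0.84 = 4823 W
η = P_out / P_in = 3935 / 4823 = 0.816 = 81.6%

81.6 %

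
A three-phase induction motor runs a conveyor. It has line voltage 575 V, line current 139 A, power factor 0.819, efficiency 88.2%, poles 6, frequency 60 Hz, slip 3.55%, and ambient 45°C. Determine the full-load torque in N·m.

825 N·m

P_in = √3·V·I·cosφ = 1.732 × 575 × 139 × 0.819 = 113374 W
P_out = η·P_in = 0.882 × 113374 = 99996 W
n_s = 120×60/6 = 1200 rpm; n = 1200×(1−0.0355) = 1157 rpm
ω = 2π×1157/60 = 121.2 rad/s
τ = P_out/ω = 99996/121.2 = 825 N·m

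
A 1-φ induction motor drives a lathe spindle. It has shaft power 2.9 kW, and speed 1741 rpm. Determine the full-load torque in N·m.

15.9 N·m

ω = 2π × 1741/60 = 182.3 rad/s
τ = P/ω = 2900/182.3 = 15.9 N·m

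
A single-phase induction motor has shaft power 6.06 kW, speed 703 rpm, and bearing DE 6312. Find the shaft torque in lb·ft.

60.7 lb·ft

ω = 2π × 703/60 = 73.62 rad/s
τ = P/ω = 6060/73.62 = 82.31 N·m
In lb·ft: 82.31/1.356 = 60.7 lb·ft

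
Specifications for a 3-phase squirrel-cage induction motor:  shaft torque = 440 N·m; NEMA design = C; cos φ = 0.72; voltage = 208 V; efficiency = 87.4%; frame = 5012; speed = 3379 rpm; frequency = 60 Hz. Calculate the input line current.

ω = 2π×3379/60 = 353.8 rad/s; P_out = τω = 440 × 353.8 = 155672 W
P_in = P_out / η = 155672 / 0.874 = 178114 W
I_L = P_in / (√3·V_L·cosφ) = 178114 / (1.732 × 208 × 0.72) = 687 A

687 A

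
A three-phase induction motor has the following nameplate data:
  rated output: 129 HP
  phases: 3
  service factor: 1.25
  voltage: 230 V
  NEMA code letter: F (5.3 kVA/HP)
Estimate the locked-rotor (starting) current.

S_LR = 5.3 × 129 = 683.7 kVA
I_LR = S_LR/(√3·V_L) = 683700/(1.732×230) = 1720 A

1720 A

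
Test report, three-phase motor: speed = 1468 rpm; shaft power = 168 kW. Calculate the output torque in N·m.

ω = 2π × 1468/60 = 153.7 rad/s
τ = P/ω = 168000/153.7 = 1090 N·m

1090 N·m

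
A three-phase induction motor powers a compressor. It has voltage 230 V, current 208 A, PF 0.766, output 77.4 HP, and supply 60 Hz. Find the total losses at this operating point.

5.73 kW

P_in = √3·V·I·cosφ = 1.732×230×208×0.766 = 63470 W
P_out = 77.4×746 = 57740 W
Losses = P_in − P_out = 63470 − 57740 = 5730 W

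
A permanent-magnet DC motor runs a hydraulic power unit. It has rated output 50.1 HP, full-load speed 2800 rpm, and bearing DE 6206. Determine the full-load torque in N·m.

P_out = 50.1 × 746 = 37375 W
ω = 2π × 2800/60 = 293.2 rad/s
τ = P_out/ω = 37375/293.2 = 127 N·m

127 N·m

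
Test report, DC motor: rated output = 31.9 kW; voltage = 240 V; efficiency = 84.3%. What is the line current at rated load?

P_out = 31.9 kW = 31900 W
P_in = P_out / η = 31900 / 0.843 = 37841 W
I = P_in / V = 37841 / 240 = 158 A

158 A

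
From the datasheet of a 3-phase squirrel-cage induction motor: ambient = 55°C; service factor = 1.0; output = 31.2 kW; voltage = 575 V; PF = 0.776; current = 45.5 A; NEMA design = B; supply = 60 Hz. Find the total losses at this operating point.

3960 W

P_in = √3·V·I·cosφ = 1.732×575×45.5×0.776 = 35163 W
P_out = 31200 W
Losses = P_in − P_out = 35163 − 31200 = 3963 W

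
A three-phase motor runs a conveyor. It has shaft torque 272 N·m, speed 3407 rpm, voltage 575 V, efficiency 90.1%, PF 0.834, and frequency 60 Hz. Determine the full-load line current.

130 A

ω = 2π×3407/60 = 356.8 rad/s; P_out = τω = 272 × 356.8 = 97050 W
P_in = P_out / η = 97050 / 0.901 = 107714 W
I_L = P_in / (√3·V_L·cosφ) = 107714 / (1.732 × 575 × 0.834) = 130 A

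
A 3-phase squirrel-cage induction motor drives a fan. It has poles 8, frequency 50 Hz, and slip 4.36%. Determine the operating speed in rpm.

717 rpm

n_s = 120f/p = 120×50/8 = 750 rpm
n = n_s(1 − s) = 750 × (1 − 0.0436) = 717 rpm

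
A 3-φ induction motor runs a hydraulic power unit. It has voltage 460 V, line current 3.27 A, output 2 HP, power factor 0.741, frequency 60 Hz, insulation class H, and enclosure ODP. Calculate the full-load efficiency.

77.3 %

P_out = 2 × 746 = 1492 W
P_in = √3·V_L·I_L·cosφ = 1.732 × 460 × 3.27 × 0.741 = 1931 W
η = P_out / P_in = 1492 / 1931 = 0.773 = 77.3%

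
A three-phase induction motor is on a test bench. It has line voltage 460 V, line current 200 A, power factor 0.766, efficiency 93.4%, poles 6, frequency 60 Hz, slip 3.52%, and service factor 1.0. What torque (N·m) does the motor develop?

P_in = √3·V·I·cosφ = 1.732 × 460 × 200 × 0.766 = 122058 W
P_out = η·P_in = 0.934 × 122058 = 114002 W
n_s = 120×60/6 = 1200 rpm; n = 1200×(1−0.0352) = 1158 rpm
ω = 2π×1158/60 = 121.3 rad/s
τ = P_out/ω = 114002/121.3 = 940 N·m

940 N·m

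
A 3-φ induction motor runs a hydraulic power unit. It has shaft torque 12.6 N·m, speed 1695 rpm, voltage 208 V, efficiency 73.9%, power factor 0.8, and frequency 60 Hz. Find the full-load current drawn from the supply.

ω = 2π×1695/60 = 177.5 rad/s; P_out = τω = 12.6 × 177.5 = 2237 W
P_in = P_out / η = 2237 / 0.739 = 3027 W
I_L = P_in / (√3·V_L·cosφ) = 3027 / (1.732 × 208 × 0.8) = 10.5 A

10.5 A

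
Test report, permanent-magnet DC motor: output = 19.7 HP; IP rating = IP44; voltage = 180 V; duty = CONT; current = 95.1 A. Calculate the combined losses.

2420 W

P_in = V·I = 180×95.1 = 17118 W
P_out = 19.7×746 = 14696 W
Losses = P_in − P_out = 17118 − 14696 = 2422 W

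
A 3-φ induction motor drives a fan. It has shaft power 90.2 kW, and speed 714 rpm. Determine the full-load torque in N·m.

ω = 2π × 714/60 = 74.77 rad/s
τ = P/ω = 90200/74.77 = 1210 N·m

1210 N·m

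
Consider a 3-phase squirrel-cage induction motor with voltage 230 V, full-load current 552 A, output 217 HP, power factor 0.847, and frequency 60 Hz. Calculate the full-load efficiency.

86.9 %

P_out = 217 × 746 = 161882 W
P_in = √3·V_L·I_L·cosφ = 1.732 × 230 × 552 × 0.847 = 186251 W
η = P_out / P_in = 161882 / 186251 = 0.869 = 86.9%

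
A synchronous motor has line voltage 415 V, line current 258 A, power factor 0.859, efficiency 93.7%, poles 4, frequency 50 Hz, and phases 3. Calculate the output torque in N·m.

P_in = √3·V·I·cosφ = 1.732 × 415 × 258 × 0.859 = 159297 W
P_out = η·P_in = 0.937 × 159297 = 149261 W
n = n_s = 120×50/4 = 1500 rpm (synchronous)
ω = 2π×1500/60 = 157.1 rad/s
τ = P_out/ω = 149261/157.1 = 950 N·m

950 N·m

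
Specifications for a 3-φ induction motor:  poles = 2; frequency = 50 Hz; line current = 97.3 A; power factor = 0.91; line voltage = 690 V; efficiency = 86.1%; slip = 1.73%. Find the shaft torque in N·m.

P_in = √3·V·I·cosφ = 1.732 × 690 × 97.3 × 0.91 = 105816 W
P_out = η·P_in = 0.861 × 105816 = 91108 W
n_s = 120×50/2 = 3000 rpm; n = 3000×(1−0.0173) = 2948 rpm
ω = 2π×2948/60 = 308.7 rad/s
τ = P_out/ω = 91108/308.7 = 295 N·m

295 N·m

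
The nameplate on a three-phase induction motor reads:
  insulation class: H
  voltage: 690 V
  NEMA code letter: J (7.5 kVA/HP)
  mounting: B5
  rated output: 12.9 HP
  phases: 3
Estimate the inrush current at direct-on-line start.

81 A

S_LR = 7.5 × 12.9 = 96.75 kVA
I_LR = S_LR/(√3·V_L) = 96750/(1.732×690) = 81 A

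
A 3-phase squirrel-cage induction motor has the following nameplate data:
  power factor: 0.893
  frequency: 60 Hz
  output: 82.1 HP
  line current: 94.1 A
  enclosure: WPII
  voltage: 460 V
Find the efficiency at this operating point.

91.5 %

P_out = 82.1 × 746 = 61247 W
P_in = √3·V_L·I_L·cosφ = 1.732 × 460 × 94.1 × 0.893 = 66949 W
η = P_out / P_in = 61247 / 66949 = 0.915 = 91.5%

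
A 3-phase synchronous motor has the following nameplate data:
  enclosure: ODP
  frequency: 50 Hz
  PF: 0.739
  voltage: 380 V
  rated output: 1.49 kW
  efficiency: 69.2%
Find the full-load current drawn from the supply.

P_out = 1.49 kW = 1490 W
P_in = P_out / η = 1490 / 0.692 = 2153 W
I_L = P_in / (√3·V_L·cosφ) = 2153 / (1.732 × 380 × 0.739) = 4.43 A

4.43 A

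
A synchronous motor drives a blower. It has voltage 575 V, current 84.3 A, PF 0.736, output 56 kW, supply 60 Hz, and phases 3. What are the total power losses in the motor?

P_in = √3·V·I·cosφ = 1.732×575×84.3×0.736 = 61790 W
P_out = 56000 W
Losses = P_in − P_out = 61790 − 56000 = 5790 W

5.79 kW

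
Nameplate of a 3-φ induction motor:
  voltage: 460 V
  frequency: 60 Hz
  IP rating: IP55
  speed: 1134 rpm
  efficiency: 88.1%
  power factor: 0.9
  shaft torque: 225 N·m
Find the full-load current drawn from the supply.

ω = 2π×1134/60 = 118.8 rad/s; P_out = τω = 225 × 118.8 = 26730 W
P_in = P_out / η = 26730 / 0.881 = 30341 W
I_L = P_in / (√3·V_L·cosφ) = 30341 / (1.732 × 460 × 0.9) = 42.3 A

42.3 A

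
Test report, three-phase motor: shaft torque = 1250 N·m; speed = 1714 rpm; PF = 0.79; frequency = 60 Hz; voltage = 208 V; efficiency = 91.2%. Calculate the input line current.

ω = 2π×1714/60 = 179.5 rad/s; P_out = τω = 1250 × 179.5 = 224375 W
P_in = P_out / η = 224375 / 0.912 = 246025 W
I_L = P_in / (√3·V_L·cosφ) = 246025 / (1.732 × 208 × 0.79) = 864 A

864 A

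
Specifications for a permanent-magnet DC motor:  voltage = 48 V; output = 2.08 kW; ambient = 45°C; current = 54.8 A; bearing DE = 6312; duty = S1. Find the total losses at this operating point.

550 W

P_in = V·I = 48×54.8 = 2630 W
P_out = 2080 W
Losses = P_in − P_out = 2630 − 2080 = 550 W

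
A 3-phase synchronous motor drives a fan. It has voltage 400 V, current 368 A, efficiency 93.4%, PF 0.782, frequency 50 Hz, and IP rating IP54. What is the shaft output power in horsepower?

250 HP

P_in = √3·V·I·cosφ = 1.732 × 400 × 368 × 0.782 = 199371 W
P_out = η·P_in = 0.934 × 199371 = 186213 W
= 186213/746 = 250 HP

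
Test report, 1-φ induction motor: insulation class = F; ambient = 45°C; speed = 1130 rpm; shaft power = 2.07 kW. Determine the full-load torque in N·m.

17.5 N·m

ω = 2π × 1130/60 = 118.3 rad/s
τ = P/ω = 2070/118.3 = 17.5 N·m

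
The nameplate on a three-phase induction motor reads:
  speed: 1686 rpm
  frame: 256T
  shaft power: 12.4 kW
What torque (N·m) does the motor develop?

70.2 N·m

ω = 2π × 1686/60 = 176.6 rad/s
τ = P/ω = 12400/176.6 = 70.2 N·m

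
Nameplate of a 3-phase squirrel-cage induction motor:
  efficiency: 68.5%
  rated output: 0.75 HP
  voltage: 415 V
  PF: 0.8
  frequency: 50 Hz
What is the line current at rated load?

P_out = 0.75 × 746 = 560 W
P_in = P_out / η = 560 / 0.685 = 818 W
I_L = P_in / (√3·V_L·cosφ) = 818 / (1.732 × 415 × 0.8) = 1.42 A

1.42 A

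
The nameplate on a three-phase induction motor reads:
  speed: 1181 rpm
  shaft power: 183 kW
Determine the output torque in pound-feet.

ω = 2π × 1181/60 = 123.7 rad/s
τ = P/ω = 183000/123.7 = 1479 N·m
In lb·ft: 1479/1.356 = 1090 lb·ft

1090 lb·ft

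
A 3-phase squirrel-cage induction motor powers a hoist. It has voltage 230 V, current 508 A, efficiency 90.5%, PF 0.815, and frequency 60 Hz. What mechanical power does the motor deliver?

149 kW

P_in = √3·V·I·cosφ = 1.732 × 230 × 508 × 0.815 = 164929 W
P_out = η·P_in = 0.905 × 164929 = 149261 W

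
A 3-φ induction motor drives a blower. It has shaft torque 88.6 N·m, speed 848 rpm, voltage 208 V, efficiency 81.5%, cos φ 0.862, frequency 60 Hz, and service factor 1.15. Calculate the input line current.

ω = 2π×848/60 = 88.8 rad/s; P_out = τω = 88.6 × 88.8 = 7868 W
P_in = P_out / η = 7868 / 0.815 = 9654 W
I_L = P_in / (√3·V_L·cosφ) = 9654 / (1.732 × 208 × 0.862) = 31.1 A

31.1 A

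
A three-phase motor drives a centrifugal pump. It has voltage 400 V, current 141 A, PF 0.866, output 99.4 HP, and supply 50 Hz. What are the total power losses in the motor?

10400 W

P_in = √3·V·I·cosφ = 1.732×400×141×0.866 = 84595 W
P_out = 99.4×746 = 74152 W
Losses = P_in − P_out = 84595 − 74152 = 10443 W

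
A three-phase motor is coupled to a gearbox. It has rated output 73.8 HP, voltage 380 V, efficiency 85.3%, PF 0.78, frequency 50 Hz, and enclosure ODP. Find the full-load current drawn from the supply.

P_out = 73.8 × 746 = 55055 W
P_in = P_out / η = 55055 / 0.853 = 64543 W
I_L = P_in / (√3·V_L·cosφ) = 64543 / (1.732 × 380 × 0.78) = 126 A

126 A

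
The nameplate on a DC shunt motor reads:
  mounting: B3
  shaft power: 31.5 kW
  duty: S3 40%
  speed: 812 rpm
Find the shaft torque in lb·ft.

273 lb·ft

ω = 2π × 812/60 = 85.03 rad/s
τ = P/ω = 31500/85.03 = 370.5 N·m
In lb·ft: 370.5/1.356 = 273 lb·ft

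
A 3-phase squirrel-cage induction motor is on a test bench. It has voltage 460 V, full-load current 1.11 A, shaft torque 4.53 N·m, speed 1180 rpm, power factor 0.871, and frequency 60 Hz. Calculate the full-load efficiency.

ω = 2π × 1180/60 = 123.6 rad/s; P_out = τω = 4.53 × 123.6 = 560 W
P_in = √3·V_L·I_L·cosφ = 1.732 × 460 × 1.11 × 0.871 = 770 W
η = P_out / P_in = 560 / 770 = 0.727 = 72.7%

72.7 %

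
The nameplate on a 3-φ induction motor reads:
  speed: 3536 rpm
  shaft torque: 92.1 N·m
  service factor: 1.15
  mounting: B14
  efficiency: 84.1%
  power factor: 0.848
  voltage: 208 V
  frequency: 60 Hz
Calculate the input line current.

ω = 2π×3536/60 = 370.3 rad/s; P_out = τω = 92.1 × 370.3 = 34105 W
P_in = P_out / η = 34105 / 0.841 = 40553 W
I_L = P_in / (√3·V_L·cosφ) = 40553 / (1.732 × 208 × 0.848) = 133 A

133 A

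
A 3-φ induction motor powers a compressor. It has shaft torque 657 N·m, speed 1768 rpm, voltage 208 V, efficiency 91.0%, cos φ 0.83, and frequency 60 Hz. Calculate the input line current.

447 A

ω = 2π×1768/60 = 185.1 rad/s; P_out = τω = 657 × 185.1 = 121611 W
P_in = P_out / η = 121611 / 0.910 = 133638 W
I_L = P_in / (√3·V_L·cosφ) = 133638 / (1.732 × 208 × 0.83) = 447 A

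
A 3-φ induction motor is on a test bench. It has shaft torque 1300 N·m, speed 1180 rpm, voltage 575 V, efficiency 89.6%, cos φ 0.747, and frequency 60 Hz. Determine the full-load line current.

241 A

ω = 2π×1180/60 = 123.6 rad/s; P_out = τω = 1300 × 123.6 = 160680 W
P_in = P_out / η = 160680 / 0.896 = 179330 W
I_L = P_in / (√3·V_L·cosφ) = 179330 / (1.732 × 575 × 0.747) = 241 A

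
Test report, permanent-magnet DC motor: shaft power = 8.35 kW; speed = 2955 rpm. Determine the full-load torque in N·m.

ω = 2π × 2955/60 = 309.4 rad/s
τ = P/ω = 8350/309.4 = 27 N·m

27 N·m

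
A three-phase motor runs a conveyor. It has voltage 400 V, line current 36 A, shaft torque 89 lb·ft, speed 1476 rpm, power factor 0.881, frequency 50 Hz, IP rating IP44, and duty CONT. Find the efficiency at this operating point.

84.9 %

τ = 89 lb·ft × 1.356 = 120.7 N·m
ω = 2π × 1476/60 = 154.6 rad/s; P_out = τω = 120.7 × 154.6 = 18660 W
P_in = √3·V_L·I_L·cosφ = 1.732 × 400 × 36 × 0.881 = 21973 W
η = P_out / P_in = 18660 / 21973 = 0.849 = 84.9%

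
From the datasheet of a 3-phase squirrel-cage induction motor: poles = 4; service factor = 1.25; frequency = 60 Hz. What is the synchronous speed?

n_s = 120f/p = 120×60/4 = 1800 rpm

1800 rpm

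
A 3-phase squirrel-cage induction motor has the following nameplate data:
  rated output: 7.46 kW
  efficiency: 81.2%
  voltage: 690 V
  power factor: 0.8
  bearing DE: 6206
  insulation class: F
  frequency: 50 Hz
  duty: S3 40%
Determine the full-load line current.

P_out = 7.46 kW = 7460 W
P_in = P_out / η = 7460 / 0.812 = 9187 W
I_L = P_in / (√3·V_L·cosφ) = 9187 / (1.732 × 690 × 0.8) = 9.61 A

9.61 A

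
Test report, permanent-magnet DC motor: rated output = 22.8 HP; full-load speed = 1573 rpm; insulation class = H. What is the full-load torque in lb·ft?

P_out = 22.8 × 746 = 17009 W
ω = 2π × 1573/60 = 164.7 rad/s
τ = P_out/ω = 17009/164.7 = 103.3 N·m
In lb·ft: 103.3/1.356 = 76.2 lb·ft

76.2 lb·ft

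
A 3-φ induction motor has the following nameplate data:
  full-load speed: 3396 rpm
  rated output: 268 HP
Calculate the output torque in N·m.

562 N·m

P_out = 268 × 746 = 199928 W
ω = 2π × 3396/60 = 355.6 rad/s
τ = P_out/ω = 199928/355.6 = 562 N·m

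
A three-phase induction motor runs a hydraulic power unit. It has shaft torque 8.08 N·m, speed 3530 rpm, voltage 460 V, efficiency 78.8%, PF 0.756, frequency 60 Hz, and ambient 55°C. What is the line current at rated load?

6.29 A

ω = 2π×3530/60 = 369.7 rad/s; P_out = τω = 8.08 × 369.7 = 2987 W
P_in = P_out / η = 2987 / 0.788 = 3791 W
I_L = P_in / (√3·V_L·cosφ) = 3791 / (1.732 × 460 × 0.756) = 6.29 A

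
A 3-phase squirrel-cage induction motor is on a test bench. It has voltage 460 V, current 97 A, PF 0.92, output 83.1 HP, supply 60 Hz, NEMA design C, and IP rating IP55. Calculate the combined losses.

P_in = √3·V·I·cosφ = 1.732×460×97×0.92 = 71099 W
P_out = 83.1×746 = 61993 W
Losses = P_in − P_out = 71099 − 61993 = 9106 W

9110 W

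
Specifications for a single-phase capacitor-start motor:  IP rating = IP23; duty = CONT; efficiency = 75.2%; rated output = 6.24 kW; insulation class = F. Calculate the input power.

P_out = 6240 W
P_in = P_out/η = 6240/0.752 = 8298 W = 8.3 kW

8.3 kW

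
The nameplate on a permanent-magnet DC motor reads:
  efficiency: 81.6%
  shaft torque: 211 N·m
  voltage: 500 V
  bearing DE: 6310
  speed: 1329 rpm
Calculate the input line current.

72 A

ω = 2π×1329/60 = 139.2 rad/s; P_out = τω = 211 × 139.2 = 29371 W
P_in = P_out / η = 29371 / 0.816 = 35994 W
I = P_in / V = 35994 / 500 = 72 A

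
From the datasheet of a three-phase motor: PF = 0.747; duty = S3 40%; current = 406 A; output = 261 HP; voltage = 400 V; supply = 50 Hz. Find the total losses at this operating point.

15400 W

P_in = √3·V·I·cosφ = 1.732×400×406×0.747 = 210114 W
P_out = 261×746 = 194706 W
Losses = P_in − P_out = 210114 − 194706 = 15408 W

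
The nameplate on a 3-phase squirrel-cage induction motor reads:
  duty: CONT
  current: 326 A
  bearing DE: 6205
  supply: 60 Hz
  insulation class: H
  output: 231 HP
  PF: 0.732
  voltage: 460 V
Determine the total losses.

17800 W

P_in = √3·V·I·cosφ = 1.732×460×326×0.732 = 190123 W
P_out = 231×746 = 172326 W
Losses = P_in − P_out = 190123 − 172326 = 17797 W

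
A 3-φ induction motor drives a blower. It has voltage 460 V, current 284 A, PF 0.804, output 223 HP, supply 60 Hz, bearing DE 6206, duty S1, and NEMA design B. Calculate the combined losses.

15600 W

P_in = √3·V·I·cosφ = 1.732×460×284×0.804 = 181920 W
P_out = 223×746 = 166358 W
Losses = P_in − P_out = 181920 − 166358 = 15562 W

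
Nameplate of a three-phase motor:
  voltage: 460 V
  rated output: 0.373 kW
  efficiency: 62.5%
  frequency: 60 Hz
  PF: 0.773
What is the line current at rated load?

0.969 A

P_out = 0.373 kW = 373 W
P_in = P_out / η = 373 / 0.625 = 597 W
I_L = P_in / (√3·V_L·cosφ) = 597 / (1.732 × 460 × 0.773) = 0.969 A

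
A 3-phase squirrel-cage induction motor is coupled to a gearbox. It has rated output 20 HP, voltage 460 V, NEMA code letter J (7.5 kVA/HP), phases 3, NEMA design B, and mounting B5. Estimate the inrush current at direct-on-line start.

S_LR = 7.5 × 20 = 150 kVA
I_LR = S_LR/(√3·V_L) = 150000/(1.732×460) = 188 A

188 A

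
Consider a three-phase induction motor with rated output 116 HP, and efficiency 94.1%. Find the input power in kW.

92 kW

P_out = 116 × 746 = 86536 W
P_in = P_out/η = 86536/0.941 = 91962 W = 92 kW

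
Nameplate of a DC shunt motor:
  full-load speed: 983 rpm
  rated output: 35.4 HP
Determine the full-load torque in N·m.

257 N·m

P_out = 35.4 × 746 = 26408 W
ω = 2π × 983/60 = 102.9 rad/s
τ = P_out/ω = 26408/102.9 = 257 N·m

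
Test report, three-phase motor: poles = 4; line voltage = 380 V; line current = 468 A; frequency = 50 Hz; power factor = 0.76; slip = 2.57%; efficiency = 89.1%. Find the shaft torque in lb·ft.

P_in = √3·V·I·cosφ = 1.732 × 380 × 468 × 0.76 = 234094 W
P_out = η·P_in = 0.891 × 234094 = 208578 W
n_s = 120×50/4 = 1500 rpm; n = 1500×(1−0.0257) = 1461 rpm
ω = 2π×1461/60 = 153 rad/s
τ = P_out/ω = 208578/153 = 1363 N·m
In lb·ft: 1363/1.356 = 1010 lb·ft

1010 lb·ft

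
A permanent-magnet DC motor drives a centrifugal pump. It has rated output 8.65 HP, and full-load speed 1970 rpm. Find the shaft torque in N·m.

31.3 N·m

P_out = 8.65 × 746 = 6453 W
ω = 2π × 1970/60 = 206.3 rad/s
τ = P_out/ω = 6453/206.3 = 31.3 N·m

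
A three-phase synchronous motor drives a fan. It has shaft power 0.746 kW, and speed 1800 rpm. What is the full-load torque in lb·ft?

ω = 2π × 1800/60 = 188.5 rad/s
τ = P/ω = 746/188.5 = 3.958 N·m
In lb·ft: 3.958/1.356 = 2.92 lb·ft

2.92 lb·ft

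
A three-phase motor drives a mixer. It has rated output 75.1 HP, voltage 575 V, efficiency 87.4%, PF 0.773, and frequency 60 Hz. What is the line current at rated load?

P_out = 75.1 × 746 = 56025 W
P_in = P_out / η = 56025 / 0.874 = 64102 W
I_L = P_in / (√3·V_L·cosφ) = 64102 / (1.732 × 575 × 0.773) = 83.3 A

83.3 A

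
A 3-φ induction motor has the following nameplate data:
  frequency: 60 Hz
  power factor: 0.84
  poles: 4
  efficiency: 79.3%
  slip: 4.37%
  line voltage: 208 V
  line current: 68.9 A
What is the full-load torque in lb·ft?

P_in = √3·V·I·cosφ = 1.732 × 208 × 68.9 × 0.84 = 20850 W
P_out = η·P_in = 0.793 × 20850 = 16534 W
n_s = 120×60/4 = 1800 rpm; n = 1800×(1−0.0437) = 1721 rpm
ω = 2π×1721/60 = 180.2 rad/s
τ = P_out/ω = 16534/180.2 = 91.75 N·m
In lb·ft: 91.75/1.356 = 67.7 lb·ft

67.7 lb·ft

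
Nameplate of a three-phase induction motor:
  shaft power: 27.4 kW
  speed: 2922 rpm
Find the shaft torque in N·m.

ω = 2π × 2922/60 = 306 rad/s
τ = P/ω = 27400/306 = 89.5 N·m

89.5 N·m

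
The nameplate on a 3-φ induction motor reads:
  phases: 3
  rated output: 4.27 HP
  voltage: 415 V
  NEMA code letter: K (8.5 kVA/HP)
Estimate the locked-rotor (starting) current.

50.5 A

S_LR = 8.5 × 4.27 = 36.295 kVA
I_LR = S_LR/(√3·V_L) = 36295/(1.732×415) = 50.5 A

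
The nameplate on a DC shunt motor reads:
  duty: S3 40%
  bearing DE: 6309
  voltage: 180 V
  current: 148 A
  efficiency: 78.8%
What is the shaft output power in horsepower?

28.1 HP

P_in = V·I = 180 × 148 = 26640 W
P_out = η·P_in = 0.788 × 26640 = 20992 W
= 20992/746 = 28.1 HP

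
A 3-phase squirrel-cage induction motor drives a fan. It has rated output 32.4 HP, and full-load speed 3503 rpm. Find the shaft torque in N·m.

P_out = 32.4 × 746 = 24170 W
ω = 2π × 3503/60 = 366.8 rad/s
τ = P_out/ω = 24170/366.8 = 65.9 N·m

65.9 N·m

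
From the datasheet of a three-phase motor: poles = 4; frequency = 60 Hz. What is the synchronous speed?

1800 rpm

n_s = 120f/p = 120×60/4 = 1800 rpm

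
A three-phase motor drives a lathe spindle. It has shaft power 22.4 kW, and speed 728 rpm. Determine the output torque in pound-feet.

ω = 2π × 728/60 = 76.24 rad/s
τ = P/ω = 22400/76.24 = 293.8 N·m
In lb·ft: 293.8/1.356 = 217 lb·ft

217 lb·ft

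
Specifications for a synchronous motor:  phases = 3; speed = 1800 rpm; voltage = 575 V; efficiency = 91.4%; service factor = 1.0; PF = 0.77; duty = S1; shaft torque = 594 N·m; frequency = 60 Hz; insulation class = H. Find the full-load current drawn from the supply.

ω = 2π×1800/60 = 188.5 rad/s; P_out = τω = 594 × 188.5 = 111969 W
P_in = P_out / η = 111969 / 0.914 = 122504 W
I_L = P_in / (√3·V_L·cosφ) = 122504 / (1.732 × 575 × 0.77) = 160 A

160 A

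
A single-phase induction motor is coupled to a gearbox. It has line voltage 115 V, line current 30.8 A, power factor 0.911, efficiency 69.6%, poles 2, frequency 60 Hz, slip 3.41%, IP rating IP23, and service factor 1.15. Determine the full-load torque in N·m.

6.17 N·m

P_in = V·I·cosφ = 115 × 30.8 × 0.911 = 3227 W
P_out = η·P_in = 0.696 × 3227 = 2246 W
n_s = 120×60/2 = 3600 rpm; n = 3600×(1−0.0341) = 3477 rpm
ω = 2π×3477/60 = 364.1 rad/s
τ = P_out/ω = 2246/364.1 = 6.17 N·m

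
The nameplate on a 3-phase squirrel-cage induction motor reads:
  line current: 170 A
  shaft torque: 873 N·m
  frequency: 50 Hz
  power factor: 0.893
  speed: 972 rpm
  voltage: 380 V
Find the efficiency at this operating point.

88.9 %

ω = 2π × 972/60 = 101.8 rad/s; P_out = τω = 873 × 101.8 = 88871 W
P_in = √3·V_L·I_L·cosφ = 1.732 × 380 × 170 × 0.893 = 99915 W
η = P_out / P_in = 88871 / 99915 = 0.889 = 88.9%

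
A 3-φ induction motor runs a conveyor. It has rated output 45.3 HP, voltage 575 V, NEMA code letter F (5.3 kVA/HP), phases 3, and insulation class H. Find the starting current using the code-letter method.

S_LR = 5.3 × 45.3 = 240.09 kVA
I_LR = S_LR/(√3·V_L) = 240090/(1.732×575) = 241 A

241 A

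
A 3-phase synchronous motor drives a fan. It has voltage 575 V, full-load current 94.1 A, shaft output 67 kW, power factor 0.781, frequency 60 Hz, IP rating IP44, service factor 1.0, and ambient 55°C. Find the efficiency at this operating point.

91.5 %

P_out = 67 kW = 67000 W
P_in = √3·V_L·I_L·cosφ = 1.732 × 575 × 94.1 × 0.781 = 73191 W
η = P_out / P_in = 67000 / 73191 = 0.915 = 91.5%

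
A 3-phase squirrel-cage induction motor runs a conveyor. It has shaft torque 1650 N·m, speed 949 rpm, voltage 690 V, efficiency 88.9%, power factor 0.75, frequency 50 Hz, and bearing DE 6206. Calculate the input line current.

ω = 2π×949/60 = 99.38 rad/s; P_out = τω = 1650 × 99.38 = 163977 W
P_in = P_out / η = 163977 / 0.889 = 184451 W
I_L = P_in / (√3·V_L·cosφ) = 184451 / (1.732 × 690 × 0.75) = 206 A

206 A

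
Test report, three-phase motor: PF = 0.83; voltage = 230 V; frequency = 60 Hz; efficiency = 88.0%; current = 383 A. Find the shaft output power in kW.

P_in = √3·V·I·cosφ = 1.732 × 230 × 383 × 0.83 = 126635 W
P_out = η·P_in = 0.88 × 126635 = 111439 W

111 kW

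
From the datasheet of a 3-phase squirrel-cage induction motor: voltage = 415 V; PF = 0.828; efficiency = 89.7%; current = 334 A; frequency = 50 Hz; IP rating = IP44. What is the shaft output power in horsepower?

P_in = √3·V·I·cosφ = 1.732 × 415 × 334 × 0.828 = 198780 W
P_out = η·P_in = 0.897 × 198780 = 178306 W
= 178306/746 = 239 HP

239 HP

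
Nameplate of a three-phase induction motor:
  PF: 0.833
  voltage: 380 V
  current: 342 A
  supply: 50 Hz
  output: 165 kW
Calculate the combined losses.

22.5 kW

P_in = √3·V·I·cosφ = 1.732×380×342×0.833 = 187501 W
P_out = 165000 W
Losses = P_in − P_out = 187501 − 165000 = 22501 W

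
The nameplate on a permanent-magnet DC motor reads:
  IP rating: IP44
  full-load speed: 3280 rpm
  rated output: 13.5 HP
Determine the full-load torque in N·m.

29.3 N·m

P_out = 13.5 × 746 = 10071 W
ω = 2π × 3280/60 = 343.5 rad/s
τ = P_out/ω = 10071/343.5 = 29.3 N·m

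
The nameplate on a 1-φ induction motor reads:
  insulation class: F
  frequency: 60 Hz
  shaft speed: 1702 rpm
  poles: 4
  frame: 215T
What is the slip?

n_s = 120f/p = 120×60/4 = 1800 rpm
s = (n_s − n)/n_s = (1800 − 1702)/1800 = 0.0544

5.44 %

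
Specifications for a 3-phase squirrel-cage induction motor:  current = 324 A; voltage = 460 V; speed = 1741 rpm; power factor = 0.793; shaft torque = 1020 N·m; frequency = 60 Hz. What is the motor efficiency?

90.8 %

ω = 2π × 1741/60 = 182.3 rad/s; P_out = τω = 1020 × 182.3 = 185946 W
P_in = √3·V_L·I_L·cosφ = 1.732 × 460 × 324 × 0.793 = 204703 W
η = P_out / P_in = 185946 / 204703 = 0.908 = 90.8%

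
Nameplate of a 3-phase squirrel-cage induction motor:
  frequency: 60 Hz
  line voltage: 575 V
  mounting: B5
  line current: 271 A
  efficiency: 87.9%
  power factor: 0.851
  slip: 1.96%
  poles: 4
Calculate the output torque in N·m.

P_in = √3·V·I·cosφ = 1.732 × 575 × 271 × 0.851 = 229675 W
P_out = η·P_in = 0.879 × 229675 = 201884 W
n_s = 120×60/4 = 1800 rpm; n = 1800×(1−0.0196) = 1765 rpm
ω = 2π×1765/60 = 184.8 rad/s
τ = P_out/ω = 201884/184.8 = 1090 N·m

1090 N·m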